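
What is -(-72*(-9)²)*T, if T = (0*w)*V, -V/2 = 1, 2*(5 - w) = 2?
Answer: 0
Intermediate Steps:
w = 4 (w = 5 - ½*2 = 5 - 1 = 4)
V = -2 (V = -2*1 = -2)
T = 0 (T = (0*4)*(-2) = 0*(-2) = 0)
-(-72*(-9)²)*T = -(-72*(-9)²)*0 = -(-72*81)*0 = -(-5832)*0 = -1*0 = 0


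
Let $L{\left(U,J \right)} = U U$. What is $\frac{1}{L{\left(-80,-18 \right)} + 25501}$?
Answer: $\frac{1}{31901} \approx 3.1347 \cdot 10^{-5}$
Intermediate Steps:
$L{\left(U,J \right)} = U^{2}$
$\frac{1}{L{\left(-80,-18 \right)} + 25501} = \frac{1}{\left(-80\right)^{2} + 25501} = \frac{1}{6400 + 25501} = \frac{1}{31901}$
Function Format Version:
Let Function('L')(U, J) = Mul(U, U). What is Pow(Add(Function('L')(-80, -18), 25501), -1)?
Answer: Rational(1, 31901) ≈ 3.1347e-5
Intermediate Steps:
Function('L')(U, J) = Pow(U, 2)
Pow(Add(Function('L')(-80, -18), 25501), -1) = Pow(Add(Pow(-80, 2), 25501), -1) = Pow(Add(6400, 25501), -1) = Pow(31901, -1) = Rational(1, 31901)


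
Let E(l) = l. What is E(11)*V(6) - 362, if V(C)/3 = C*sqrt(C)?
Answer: -362 + 198*sqrt(6) ≈ 123.00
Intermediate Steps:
V(C) = 3*C**(3/2) (V(C) = 3*(C*sqrt(C)) = 3*C**(3/2))
E(11)*V(6) - 362 = 11*(3*6**(3/2)) - 362 = 11*(3*(6*sqrt(6))) - 362 = 11*(18*sqrt(6)) - 362 = 198*sqrt(6) - 362 = -362 + 198*sqrt(6)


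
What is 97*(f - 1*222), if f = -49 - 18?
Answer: -28033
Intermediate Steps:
f = -67
97*(f - 1*222) = 97*(-67 - 1*222) = 97*(-67 - 222) = 97*(-289) = -28033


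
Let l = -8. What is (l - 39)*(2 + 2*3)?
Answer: -376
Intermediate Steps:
(l - 39)*(2 + 2*3) = (-8 - 39)*(2 + 2*3) = -47*(2 + 6) = -47*8 = -376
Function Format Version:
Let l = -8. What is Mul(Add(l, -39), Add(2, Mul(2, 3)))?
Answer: -376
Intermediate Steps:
Mul(Add(l, -39), Add(2, Mul(2, 3))) = Mul(Add(-8, -39), Add(2, Mul(2, 3))) = Mul(-47, Add(2, 6)) = Mul(-47, 8) = -376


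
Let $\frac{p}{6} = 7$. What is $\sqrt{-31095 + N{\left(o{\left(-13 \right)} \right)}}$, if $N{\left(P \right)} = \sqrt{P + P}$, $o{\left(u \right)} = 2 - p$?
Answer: $\sqrt{-31095 + 4 i \sqrt{5}} \approx 0.025 + 176.34 i$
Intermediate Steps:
$p = 42$ ($p = 6 \cdot 7 = 42$)
$o{\left(u \right)} = -40$ ($o{\left(u \right)} = 2 - 42 = -40$)
$N{\left(P \right)} = \sqrt{2} \sqrt{P}$ ($N{\left(P \right)} = \sqrt{2 P} = \sqrt{2} \sqrt{P}$)
$\sqrt{-31095 + N{\left(o{\left(-13 \right)} \right)}} = \sqrt{-31095 + \sqrt{2} \sqrt{-40}} = \sqrt{-31095 + \sqrt{2} \cdot 2 i \sqrt{10}} = \sqrt{-31095 + 4 i \sqrt{5}}$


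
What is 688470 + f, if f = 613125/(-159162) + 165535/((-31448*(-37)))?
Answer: 21250324812859885/30866180552 ≈ 6.8847e+5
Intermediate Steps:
f = -114511775555/30866180552 (f = 613125*(-1/159162) + 165535/1163576 = -204375/53054 + 165535*(1/1163576) = -204375/53054 + 165535/1163576 = -114511775555/30866180552 ≈ -3.7099)
688470 + f = 688470 - 114511775555/30866180552 = 21250324812859885/30866180552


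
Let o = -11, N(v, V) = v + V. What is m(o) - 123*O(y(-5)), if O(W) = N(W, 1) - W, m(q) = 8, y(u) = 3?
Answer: -115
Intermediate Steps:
N(v, V) = V + v
O(W) = 1 (O(W) = (1 + W) - W = 1)
m(o) - 123*O(y(-5)) = 8 - 123*1 = 8 - 123 = -115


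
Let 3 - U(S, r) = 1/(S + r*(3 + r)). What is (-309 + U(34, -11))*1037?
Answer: -634661/2 ≈ -3.1733e+5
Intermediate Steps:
U(S, r) = 3 - 1/(S + r*(3 + r))
(-309 + U(34, -11))*1037 = (-309 + (-1 + 3*34 + 3*(-11)**2 + 9*(-11))/(34 + (-11)**2 + 3*(-11)))*1037 = (-309 + (-1 + 102 + 3*121 - 99)/(34 + 121 - 33))*1037 = (-309 + (-1 + 102 + 363 - 99)/122)*1037 = (-309 + (1/122)*365)*1037 = (-309 + 365/122)*1037 = -37333/122*1037 = -634661/2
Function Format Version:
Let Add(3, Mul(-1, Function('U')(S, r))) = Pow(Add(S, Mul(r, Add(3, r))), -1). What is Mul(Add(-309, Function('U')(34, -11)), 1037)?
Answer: Rational(-634661, 2) ≈ -3.1733e+5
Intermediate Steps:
Function('U')(S, r) = Add(3, Mul(-1, Pow(Add(S, Mul(r, Add(3, r))), -1)))
Mul(Add(-309, Function('U')(34, -11)), 1037) = Mul(Add(-309, Mul(Pow(Add(34, Pow(-11, 2), Mul(3, -11)), -1), Add(-1, Mul(3, 34), Mul(3, Pow(-11, 2)), Mul(9, -11)))), 1037) = Mul(Add(-309, Mul(Pow(Add(34, 121, -33), -1), Add(-1, 102, Mul(3, 121), -99))), 1037) = Mul(Add(-309, Mul(Pow(122, -1), Add(-1, 102, 363, -99))), 1037) = Mul(Add(-309, Mul(Rational(1, 122), 365)), 1037) = Mul(Add(-309, Rational(365, 122)), 1037) = Mul(Rational(-37333, 122), 1037) = Rational(-634661, 2)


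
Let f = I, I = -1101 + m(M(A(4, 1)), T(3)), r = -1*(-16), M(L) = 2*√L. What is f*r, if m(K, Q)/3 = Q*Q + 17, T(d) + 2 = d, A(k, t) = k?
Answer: -16752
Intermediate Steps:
T(d) = -2 + d
m(K, Q) = 51 + 3*Q² (m(K, Q) = 3*(Q*Q + 17) = 3*(Q² + 17) = 3*(17 + Q²) = 51 + 3*Q²)
r = 16
I = -1047 (I = -1101 + (51 + 3*(-2 + 3)²) = -1101 + (51 + 3*1²) = -1101 + (51 + 3*1) = -1101 + (51 + 3) = -1101 + 54 = -1047)
f = -1047
f*r = -1047*16 = -16752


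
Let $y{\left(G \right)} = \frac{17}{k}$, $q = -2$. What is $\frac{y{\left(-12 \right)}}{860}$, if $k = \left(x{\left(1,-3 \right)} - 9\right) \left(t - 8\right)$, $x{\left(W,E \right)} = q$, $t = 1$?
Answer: $\frac{17}{66220} \approx 0.00025672$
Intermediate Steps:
$x{\left(W,E \right)} = -2$
$k = 77$ ($k = \left(-2 - 9\right) \left(1 - 8\right) = \left(-11\right) \left(-7\right) = 77$)
$y{\left(G \right)} = \frac{17}{77}$
$\frac{y{\left(-12 \right)}}{860} = \frac{17}{77 \cdot 860} = \frac{17}{77} \cdot \frac{1}{860} = \frac{17}{66220}$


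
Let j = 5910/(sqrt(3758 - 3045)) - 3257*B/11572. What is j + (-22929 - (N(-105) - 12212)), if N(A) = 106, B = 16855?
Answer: -180140491/11572 + 5910*sqrt(713)/713 ≈ -15346.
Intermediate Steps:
j = -54896735/11572 + 5910*sqrt(713)/713 (j = 5910/(sqrt(3758 - 3045)) - 3257/(11572/16855) = 5910/(sqrt(713)) - 3257/(11572*(1/16855)) = 5910*(sqrt(713)/713) - 3257/11572/16855 = 5910*sqrt(713)/713 - 3257*16855/11572 = 5910*sqrt(713)/713 - 54896735/11572 = -54896735/11572 + 5910*sqrt(713)/713 ≈ -4522.6)
j + (-22929 - (N(-105) - 12212)) = (-54896735/11572 + 5910*sqrt(713)/713) + (-22929 - (106 - 12212)) = (-54896735/11572 + 5910*sqrt(713)/713) + (-22929 - 1*(-12106)) = (-54896735/11572 + 5910*sqrt(713)/713) + (-22929 + 12106) = (-54896735/11572 + 5910*sqrt(713)/713) - 10823 = -180140491/11572 + 5910*sqrt(713)/713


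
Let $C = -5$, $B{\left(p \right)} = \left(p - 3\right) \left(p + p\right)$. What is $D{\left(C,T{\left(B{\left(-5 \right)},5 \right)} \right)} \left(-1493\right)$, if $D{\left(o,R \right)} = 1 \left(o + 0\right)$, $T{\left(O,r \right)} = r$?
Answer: $7465$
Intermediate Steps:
$B{\left(p \right)} = 2 p \left(-3 + p\right)$ ($B{\left(p \right)} = \left(-3 + p\right) 2 p = 2 p \left(-3 + p\right)$)
$D{\left(o,R \right)} = o$ ($D{\left(o,R \right)} = 1 o = o$)
$D{\left(C,T{\left(B{\left(-5 \right)},5 \right)} \right)} \left(-1493\right) = \left(-5\right) \left(-1493\right) = 7465$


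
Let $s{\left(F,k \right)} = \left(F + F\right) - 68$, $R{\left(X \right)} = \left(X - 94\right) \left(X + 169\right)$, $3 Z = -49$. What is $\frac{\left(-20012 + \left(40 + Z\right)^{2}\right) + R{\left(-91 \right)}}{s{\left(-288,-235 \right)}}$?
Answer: $\frac{304937}{5796} \approx 52.612$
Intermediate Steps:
$Z = - \frac{49}{3}$ ($Z = \frac{1}{3} \left(-49\right) = - \frac{49}{3} \approx -16.333$)
$R{\left(X \right)} = \left(-94 + X\right) \left(169 + X\right)$
$s{\left(F,k \right)} = -68 + 2 F$ ($s{\left(F,k \right)} = 2 F - 68 = -68 + 2 F$)
$\frac{\left(-20012 + \left(40 + Z\right)^{2}\right) + R{\left(-91 \right)}}{s{\left(-288,-235 \right)}} = \frac{\left(-20012 + \left(40 - \frac{49}{3}\right)^{2}\right) + \left(-15886 + \left(-91\right)^{2} + 75 \left(-91\right)\right)}{-68 + 2 \left(-288\right)} = \frac{\left(-20012 + \left(\frac{71}{3}\right)^{2}\right) - 14430}{-68 - 576} = \frac{\left(-20012 + \frac{5041}{9}\right) - 14430}{-644} = \left(- \frac{175067}{9} - 14430\right) \left(- \frac{1}{644}\right) = \left(- \frac{304937}{9}\right) \left(- \frac{1}{644}\right) = \frac{304937}{5796}$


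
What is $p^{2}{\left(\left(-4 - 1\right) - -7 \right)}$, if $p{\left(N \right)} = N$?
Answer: $4$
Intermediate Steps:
$p^{2}{\left(\left(-4 - 1\right) - -7 \right)} = \left(\left(-4 - 1\right) - -7\right)^{2} = \left(-5 + 7\right)^{2} = 2^{2} = 4$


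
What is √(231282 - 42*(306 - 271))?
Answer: 2*√57453 ≈ 479.39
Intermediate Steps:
√(231282 - 42*(306 - 271)) = √(231282 - 42*35) = √(231282 - 1470) = √229812 = 2*√57453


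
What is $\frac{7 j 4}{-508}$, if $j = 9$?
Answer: $- \frac{63}{127} \approx -0.49606$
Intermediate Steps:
$\frac{7 j 4}{-508} = \frac{7 \cdot 9 \cdot 4}{-508} = 63 \cdot 4 \left(- \frac{1}{508}\right) = 252 \left(- \frac{1}{508}\right) = - \frac{63}{127}$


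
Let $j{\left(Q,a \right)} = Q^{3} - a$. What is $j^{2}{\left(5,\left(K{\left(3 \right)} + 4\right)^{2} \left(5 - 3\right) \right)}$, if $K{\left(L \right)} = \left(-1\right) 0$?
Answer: $8649$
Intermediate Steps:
$K{\left(L \right)} = 0$
$j^{2}{\left(5,\left(K{\left(3 \right)} + 4\right)^{2} \left(5 - 3\right) \right)} = \left(5^{3} - \left(0 + 4\right)^{2} \left(5 - 3\right)\right)^{2} = \left(125 - 4^{2} \cdot 2\right)^{2} = \left(125 - 16 \cdot 2\right)^{2} = \left(125 - 32\right)^{2} = 93^{2} = 8649$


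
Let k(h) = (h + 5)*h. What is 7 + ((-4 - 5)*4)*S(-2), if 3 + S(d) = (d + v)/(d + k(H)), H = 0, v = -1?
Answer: 61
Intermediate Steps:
k(h) = h*(5 + h) (k(h) = (5 + h)*h = h*(5 + h))
S(d) = -3 + (-1 + d)/d (S(d) = -3 + (d - 1)/(d + 0*(5 + 0)) = -3 + (-1 + d)/(d + 0*5) = -3 + (-1 + d)/(d + 0) = -3 + (-1 + d)/d)
7 + ((-4 - 5)*4)*S(-2) = 7 + ((-4 - 5)*4)*(-2 - 1/(-2)) = 7 + (-9*4)*(-2 - 1*(-1/2)) = 7 - 36*(-2 + 1/2) = 7 - 36*(-3/2) = 7 + 54 = 61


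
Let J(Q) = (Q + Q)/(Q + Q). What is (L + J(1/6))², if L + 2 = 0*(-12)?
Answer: 1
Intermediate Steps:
J(Q) = 1 (J(Q) = (2*Q)/((2*Q)) = (2*Q)*(1/(2*Q)) = 1)
L = -2 (L = -2 + 0*(-12) = -2 + 0 = -2)
(L + J(1/6))² = (-2 + 1)² = (-1)² = 1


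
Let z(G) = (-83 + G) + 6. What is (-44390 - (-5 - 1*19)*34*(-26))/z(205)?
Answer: -32803/64 ≈ -512.55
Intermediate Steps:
z(G) = -77 + G
(-44390 - (-5 - 1*19)*34*(-26))/z(205) = (-44390 - (-5 - 1*19)*34*(-26))/(-77 + 205) = (-44390 - (-5 - 19)*34*(-26))/128 = (-44390 - (-24*34)*(-26))*(1/128) = (-44390 - (-816)*(-26))*(1/128) = (-44390 - 1*21216)*(1/128) = (-44390 - 21216)*(1/128) = -65606*1/128 = -32803/64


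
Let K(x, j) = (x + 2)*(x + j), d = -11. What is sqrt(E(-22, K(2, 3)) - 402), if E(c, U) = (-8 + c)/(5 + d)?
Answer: I*sqrt(397) ≈ 19.925*I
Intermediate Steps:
K(x, j) = (2 + x)*(j + x)
E(c, U) = 4/3 - c/6 (E(c, U) = (-8 + c)/(5 - 11) = (-8 + c)/(-6) = (-8 + c)*(-1/6) = 4/3 - c/6)
sqrt(E(-22, K(2, 3)) - 402) = sqrt((4/3 - 1/6*(-22)) - 402) = sqrt((4/3 + 11/3) - 402) = sqrt(5 - 402) = sqrt(-397) = I*sqrt(397)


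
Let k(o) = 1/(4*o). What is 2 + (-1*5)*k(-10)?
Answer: 17/8 ≈ 2.1250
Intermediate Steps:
k(o) = 1/(4*o)
2 + (-1*5)*k(-10) = 2 + (-1*5)*((¼)/(-10)) = 2 - 5*(-1)/(4*10) = 2 - 5*(-1/40) = 2 + ⅛ = 17/8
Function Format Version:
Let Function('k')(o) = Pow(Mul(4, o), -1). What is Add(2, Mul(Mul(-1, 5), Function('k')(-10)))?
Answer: Rational(17, 8) ≈ 2.1250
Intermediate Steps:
Function('k')(o) = Mul(Rational(1, 4), Pow(o, -1))
Add(2, Mul(Mul(-1, 5), Function('k')(-10))) = Add(2, Mul(Mul(-1, 5), Mul(Rational(1, 4), Pow(-10, -1)))) = Add(2, Mul(-5, Mul(Rational(1, 4), Rational(-1, 10)))) = Add(2, Mul(-5, Rational(-1, 40))) = Add(2, Rational(1, 8)) = Rational(17, 8)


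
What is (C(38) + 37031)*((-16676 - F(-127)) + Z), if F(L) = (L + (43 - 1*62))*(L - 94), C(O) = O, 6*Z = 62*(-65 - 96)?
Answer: -5627704373/3 ≈ -1.8759e+9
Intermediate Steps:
Z = -4991/3 (Z = (62*(-65 - 96))/6 = (62*(-161))/6 = (⅙)*(-9982) = -4991/3 ≈ -1663.7)
F(L) = (-94 + L)*(-19 + L) (F(L) = (L + (43 - 62))*(-94 + L) = (L - 19)*(-94 + L) = (-19 + L)*(-94 + L) = (-94 + L)*(-19 + L))
(C(38) + 37031)*((-16676 - F(-127)) + Z) = (38 + 37031)*((-16676 - (1786 + (-127)² - 113*(-127))) - 4991/3) = 37069*((-16676 - (1786 + 16129 + 14351)) - 4991/3) = 37069*((-16676 - 1*32266) - 4991/3) = 37069*((-16676 - 32266) - 4991/3) = 37069*(-48942 - 4991/3) = 37069*(-151817/3) = -5627704373/3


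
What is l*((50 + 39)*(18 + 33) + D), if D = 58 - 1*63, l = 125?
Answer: 566750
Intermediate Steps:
D = -5 (D = 58 - 63 = -5)
l*((50 + 39)*(18 + 33) + D) = 125*((50 + 39)*(18 + 33) - 5) = 125*(89*51 - 5) = 125*(4539 - 5) = 125*4534 = 566750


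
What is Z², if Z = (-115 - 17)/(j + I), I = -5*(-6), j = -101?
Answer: 17424/5041 ≈ 3.4565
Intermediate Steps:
I = 30
Z = 132/71 (Z = (-115 - 17)/(-101 + 30) = -132/(-71) = -132*(-1/71) = 132/71 ≈ 1.8592)
Z² = (132/71)² = 17424/5041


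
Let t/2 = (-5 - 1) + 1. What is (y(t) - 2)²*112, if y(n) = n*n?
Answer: 1075648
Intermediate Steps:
t = -10 (t = 2*((-5 - 1) + 1) = 2*(-6 + 1) = 2*(-5) = -10)
y(n) = n²
(y(t) - 2)²*112 = ((-10)² - 2)²*112 = (100 - 2)²*112 = 98²*112 = 9604*112 = 1075648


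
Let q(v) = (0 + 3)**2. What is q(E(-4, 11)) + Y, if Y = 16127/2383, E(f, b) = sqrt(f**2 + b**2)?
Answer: 37574/2383 ≈ 15.768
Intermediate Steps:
E(f, b) = sqrt(b**2 + f**2)
q(v) = 9 (q(v) = 3**2 = 9)
Y = 16127/2383 (Y = 16127*(1/2383) = 16127/2383 ≈ 6.7675)
q(E(-4, 11)) + Y = 9 + 16127/2383 = 37574/2383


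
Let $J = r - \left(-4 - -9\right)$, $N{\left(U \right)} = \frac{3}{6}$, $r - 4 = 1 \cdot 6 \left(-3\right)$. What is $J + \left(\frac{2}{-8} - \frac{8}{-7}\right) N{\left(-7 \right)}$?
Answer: $- \frac{1039}{56} \approx -18.554$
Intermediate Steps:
$r = -14$ ($r = 4 + 1 \cdot 6 \left(-3\right) = 4 + 6 \left(-3\right) = 4 - 18 = -14$)
$N{\left(U \right)} = \frac{1}{2}$ ($N{\left(U \right)} = 3 \cdot \frac{1}{6} = \frac{1}{2}$)
$J = -19$ ($J = -14 - \left(-4 - -9\right) = -14 - \left(-4 + 9\right) = -14 - 5 = -19$)
$J + \left(\frac{2}{-8} - \frac{8}{-7}\right) N{\left(-7 \right)} = -19 + \left(\frac{2}{-8} - \frac{8}{-7}\right) \frac{1}{2} = -19 + \left(2 \left(- \frac{1}{8}\right) - - \frac{8}{7}\right) \frac{1}{2} = -19 + \left(- \frac{1}{4} + \frac{8}{7}\right) \frac{1}{2} = -19 + \frac{25}{28} \cdot \frac{1}{2} = -19 + \frac{25}{56} = - \frac{1039}{56}$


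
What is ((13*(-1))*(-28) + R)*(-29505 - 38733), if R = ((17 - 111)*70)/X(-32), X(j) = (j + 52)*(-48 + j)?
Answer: -1004770431/40 ≈ -2.5119e+7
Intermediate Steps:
X(j) = (-48 + j)*(52 + j) (X(j) = (52 + j)*(-48 + j) = (-48 + j)*(52 + j))
R = 329/80 (R = ((17 - 111)*70)/(-2496 + (-32)² + 4*(-32)) = (-94*70)/(-2496 + 1024 - 128) = -6580/(-1600) = -6580*(-1/1600) = 329/80 ≈ 4.1125)
((13*(-1))*(-28) + R)*(-29505 - 38733) = ((13*(-1))*(-28) + 329/80)*(-29505 - 38733) = (-13*(-28) + 329/80)*(-68238) = (364 + 329/80)*(-68238) = (29449/80)*(-68238) = -1004770431/40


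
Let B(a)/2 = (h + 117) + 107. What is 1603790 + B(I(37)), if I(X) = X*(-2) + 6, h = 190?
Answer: 1604618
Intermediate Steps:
I(X) = 6 - 2*X (I(X) = -2*X + 6 = 6 - 2*X)
B(a) = 828 (B(a) = 2*((190 + 117) + 107) = 2*(307 + 107) = 2*414 = 828)
1603790 + B(I(37)) = 1603790 + 828 = 1604618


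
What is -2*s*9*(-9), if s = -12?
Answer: -1944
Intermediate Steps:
-2*s*9*(-9) = -2*(-12*9)*(-9) = -(-216)*(-9) = -2*972 = -1944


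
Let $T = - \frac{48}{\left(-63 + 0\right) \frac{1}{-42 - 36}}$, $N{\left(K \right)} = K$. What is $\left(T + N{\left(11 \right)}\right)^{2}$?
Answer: $\frac{114921}{49} \approx 2345.3$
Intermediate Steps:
$T = - \frac{416}{7}$ ($T = - \frac{48}{\left(-63\right) \frac{1}{-78}} = - \frac{48}{\left(-63\right) \left(- \frac{1}{78}\right)} = - \frac{48}{\frac{21}{26}} = \left(-48\right) \frac{26}{21} = - \frac{416}{7} \approx -59.429$)
$\left(T + N{\left(11 \right)}\right)^{2} = \left(- \frac{416}{7} + 11\right)^{2} = \left(- \frac{339}{7}\right)^{2} = \frac{114921}{49}$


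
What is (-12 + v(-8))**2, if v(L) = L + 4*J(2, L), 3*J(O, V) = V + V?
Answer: 15376/9 ≈ 1708.4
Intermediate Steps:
J(O, V) = 2*V/3 (J(O, V) = (V + V)/3 = (2*V)/3 = 2*V/3)
v(L) = 11*L/3 (v(L) = L + 4*(2*L/3) = L + 8*L/3 = 11*L/3)
(-12 + v(-8))**2 = (-12 + (11/3)*(-8))**2 = (-12 - 88/3)**2 = (-124/3)**2 = 15376/9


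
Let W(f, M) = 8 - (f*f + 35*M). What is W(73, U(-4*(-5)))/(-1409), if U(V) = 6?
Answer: 5531/1409 ≈ 3.9255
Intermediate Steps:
W(f, M) = 8 - f² - 35*M (W(f, M) = 8 - (f² + 35*M) = 8 + (-f² - 35*M) = 8 - f² - 35*M)
W(73, U(-4*(-5)))/(-1409) = (8 - 1*73² - 35*6)/(-1409) = (8 - 1*5329 - 210)*(-1/1409) = (8 - 5329 - 210)*(-1/1409) = -5531*(-1/1409) = 5531/1409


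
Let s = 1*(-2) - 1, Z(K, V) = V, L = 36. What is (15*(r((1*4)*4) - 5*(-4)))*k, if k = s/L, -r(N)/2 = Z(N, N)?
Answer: 15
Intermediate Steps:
r(N) = -2*N
s = -3 (s = -2 - 1 = -3)
k = -1/12 (k = -3/36 = -3*1/36 = -1/12 ≈ -0.083333)
(15*(r((1*4)*4) - 5*(-4)))*k = (15*(-2*1*4*4 - 5*(-4)))*(-1/12) = (15*(-8*4 + 20))*(-1/12) = (15*(-2*16 + 20))*(-1/12) = (15*(-32 + 20))*(-1/12) = (15*(-12))*(-1/12) = -180*(-1/12) = 15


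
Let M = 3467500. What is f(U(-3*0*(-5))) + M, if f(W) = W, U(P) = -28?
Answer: 3467472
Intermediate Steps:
f(U(-3*0*(-5))) + M = -28 + 3467500 = 3467472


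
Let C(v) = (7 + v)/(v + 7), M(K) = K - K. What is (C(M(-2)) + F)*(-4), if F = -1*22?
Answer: 84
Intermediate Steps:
M(K) = 0
C(v) = 1 (C(v) = (7 + v)/(7 + v) = 1)
F = -22
(C(M(-2)) + F)*(-4) = (1 - 22)*(-4) = -21*(-4) = 84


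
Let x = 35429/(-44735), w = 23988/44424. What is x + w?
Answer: -41732893/165608970 ≈ -0.25200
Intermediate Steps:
w = 1999/3702 (w = 23988*(1/44424) = 1999/3702 ≈ 0.53998)
x = -35429/44735 (x = 35429*(-1/44735) = -35429/44735 ≈ -0.79198)
x + w = -35429/44735 + 1999/3702 = -41732893/165608970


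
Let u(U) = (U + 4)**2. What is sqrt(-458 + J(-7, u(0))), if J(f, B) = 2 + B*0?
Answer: 2*I*sqrt(114) ≈ 21.354*I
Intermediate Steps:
u(U) = (4 + U)**2
J(f, B) = 2 (J(f, B) = 2 + 0 = 2)
sqrt(-458 + J(-7, u(0))) = sqrt(-458 + 2) = sqrt(-456) = 2*I*sqrt(114)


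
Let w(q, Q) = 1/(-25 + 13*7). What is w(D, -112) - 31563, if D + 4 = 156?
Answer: -2083157/66 ≈ -31563.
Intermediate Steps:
D = 152 (D = -4 + 156 = 152)
w(q, Q) = 1/66 (w(q, Q) = 1/(-25 + 91) = 1/66)
w(D, -112) - 31563 = 1/66 - 31563 = -2083157/66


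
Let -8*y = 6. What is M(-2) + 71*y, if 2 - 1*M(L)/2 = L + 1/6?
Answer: -547/12 ≈ -45.583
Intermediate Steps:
M(L) = 11/3 - 2*L (M(L) = 4 - 2*(L + 1/6) = 4 - 2*(1/6 + L) = 4 + (-1/3 - 2*L) = 11/3 - 2*L)
y = -3/4 (y = -1/8*6 = -3/4 ≈ -0.75000)
M(-2) + 71*y = (11/3 - 2*(-2)) + 71*(-3/4) = (11/3 + 4) - 213/4 = 23/3 - 213/4 = -547/12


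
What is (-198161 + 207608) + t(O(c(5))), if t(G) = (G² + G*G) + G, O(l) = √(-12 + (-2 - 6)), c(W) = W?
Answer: 9407 + 2*I*√5 ≈ 9407.0 + 4.4721*I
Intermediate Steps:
O(l) = 2*I*√5 (O(l) = √(-12 - 8) = √(-20) = 2*I*√5)
t(G) = G + 2*G² (t(G) = (G² + G²) + G = 2*G² + G = G + 2*G²)
(-198161 + 207608) + t(O(c(5))) = (-198161 + 207608) + (2*I*√5)*(1 + 2*(2*I*√5)) = 9447 + (2*I*√5)*(1 + 4*I*√5) = 9447 + 2*I*√5*(1 + 4*I*√5)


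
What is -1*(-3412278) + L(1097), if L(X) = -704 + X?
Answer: 3412671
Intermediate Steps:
-1*(-3412278) + L(1097) = -1*(-3412278) + (-704 + 1097) = 3412278 + 393 = 3412671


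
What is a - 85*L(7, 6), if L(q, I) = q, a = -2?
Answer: -597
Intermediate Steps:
a - 85*L(7, 6) = -2 - 85*7 = -2 - 595 = -597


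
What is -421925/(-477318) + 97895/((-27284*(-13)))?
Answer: 5167907045/4455286212 ≈ 1.1600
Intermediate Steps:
-421925/(-477318) + 97895/((-27284*(-13))) = -421925*(-1/477318) + 97895/354692 = 421925/477318 + 97895*(1/354692) = 421925/477318 + 97895/354692 = 5167907045/4455286212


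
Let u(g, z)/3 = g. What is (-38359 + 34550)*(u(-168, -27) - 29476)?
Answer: 114193820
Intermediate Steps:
u(g, z) = 3*g
(-38359 + 34550)*(u(-168, -27) - 29476) = (-38359 + 34550)*(3*(-168) - 29476) = -3809*(-504 - 29476) = -3809*(-29980) = 114193820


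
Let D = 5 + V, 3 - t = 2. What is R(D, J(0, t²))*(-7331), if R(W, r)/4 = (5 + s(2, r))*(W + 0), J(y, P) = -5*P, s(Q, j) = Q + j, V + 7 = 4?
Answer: -117296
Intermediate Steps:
t = 1 (t = 3 - 1*2 = 3 - 2 = 1)
V = -3 (V = -7 + 4 = -3)
D = 2 (D = 5 - 3 = 2)
R(W, r) = 4*W*(7 + r) (R(W, r) = 4*((5 + (2 + r))*(W + 0)) = 4*((7 + r)*W) = 4*(W*(7 + r)) = 4*W*(7 + r))
R(D, J(0, t²))*(-7331) = (4*2*(7 - 5*1²))*(-7331) = (4*2*(7 - 5*1))*(-7331) = (4*2*(7 - 5))*(-7331) = (4*2*2)*(-7331) = 16*(-7331) = -117296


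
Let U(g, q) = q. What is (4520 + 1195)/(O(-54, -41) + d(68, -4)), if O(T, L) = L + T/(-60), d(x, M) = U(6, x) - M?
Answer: 57150/319 ≈ 179.15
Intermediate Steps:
d(x, M) = x - M
O(T, L) = L - T/60 (O(T, L) = L + T*(-1/60) = L - T/60)
(4520 + 1195)/(O(-54, -41) + d(68, -4)) = (4520 + 1195)/((-41 - 1/60*(-54)) + (68 - 1*(-4))) = 5715/((-41 + 9/10) + (68 + 4)) = 5715/(-401/10 + 72) = 5715/(319/10) = 5715*(10/319) = 57150/319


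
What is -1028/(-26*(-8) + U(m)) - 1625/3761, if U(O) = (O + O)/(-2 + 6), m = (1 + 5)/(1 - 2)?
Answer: -4199433/771005 ≈ -5.4467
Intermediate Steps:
m = -6 (m = 6/(-1) = 6*(-1) = -6)
U(O) = O/2 (U(O) = (2*O)/4 = (2*O)*(¼) = O/2)
-1028/(-26*(-8) + U(m)) - 1625/3761 = -1028/(-26*(-8) + (½)*(-6)) - 1625/3761 = -1028/(208 - 3) - 1625*1/3761 = -1028/205 - 1625/3761 = -4199433/771005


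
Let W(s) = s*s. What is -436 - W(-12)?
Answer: -580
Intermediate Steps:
W(s) = s²
-436 - W(-12) = -436 - 1*(-12)² = -436 - 1*144 = -436 - 144 = -580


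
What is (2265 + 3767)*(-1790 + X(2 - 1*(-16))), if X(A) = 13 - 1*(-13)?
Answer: -10640448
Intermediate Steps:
X(A) = 26 (X(A) = 13 + 13 = 26)
(2265 + 3767)*(-1790 + X(2 - 1*(-16))) = (2265 + 3767)*(-1790 + 26) = 6032*(-1764) = -10640448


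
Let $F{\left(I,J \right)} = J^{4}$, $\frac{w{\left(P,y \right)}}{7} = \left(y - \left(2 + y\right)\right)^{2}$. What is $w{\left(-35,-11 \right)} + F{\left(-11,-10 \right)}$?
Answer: $10028$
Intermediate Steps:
$w{\left(P,y \right)} = 28$ ($w{\left(P,y \right)} = 7 \left(y - \left(2 + y\right)\right)^{2} = 7 \left(-2\right)^{2} = 7 \cdot 4 = 28$)
$w{\left(-35,-11 \right)} + F{\left(-11,-10 \right)} = 28 + \left(-10\right)^{4} = 28 + 10000 = 10028$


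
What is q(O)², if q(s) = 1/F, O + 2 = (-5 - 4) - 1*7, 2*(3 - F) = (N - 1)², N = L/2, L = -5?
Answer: 64/625 ≈ 0.10240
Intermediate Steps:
N = -5/2 ≈ -2.5000
F = -25/8 (F = 3 - (-5/2 - 1)²/2 = 3 - (-7/2)²/2 = 3 - ½*49/4 = 3 - 49/8 = -25/8 ≈ -3.1250)
O = -18 (O = -2 + ((-5 - 4) - 1*7) = -2 + (-9 - 7) = -2 - 16 = -18)
q(s) = -8/25 (q(s) = 1/(-25/8) = -8/25)
q(O)² = (-8/25)² = 64/625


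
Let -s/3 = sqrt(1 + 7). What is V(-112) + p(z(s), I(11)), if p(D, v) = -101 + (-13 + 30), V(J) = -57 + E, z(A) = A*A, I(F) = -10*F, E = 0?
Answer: -141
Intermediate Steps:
s = -6*sqrt(2) (s = -3*sqrt(1 + 7) = -6*sqrt(2) ≈ -8.4853)
z(A) = A**2
V(J) = -57 (V(J) = -57 + 0 = -57)
p(D, v) = -84 (p(D, v) = -101 + 17 = -84)
V(-112) + p(z(s), I(11)) = -57 - 84 = -141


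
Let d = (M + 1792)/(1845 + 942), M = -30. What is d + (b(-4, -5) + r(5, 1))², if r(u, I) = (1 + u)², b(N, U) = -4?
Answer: 2855650/2787 ≈ 1024.6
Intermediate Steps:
d = 1762/2787 (d = (-30 + 1792)/(1845 + 942) = 1762/2787 ≈ 0.63222)
d + (b(-4, -5) + r(5, 1))² = 1762/2787 + (-4 + (1 + 5)²)² = 1762/2787 + (-4 + 6²)² = 1762/2787 + (-4 + 36)² = 1762/2787 + 32² = 1762/2787 + 1024 = 2855650/2787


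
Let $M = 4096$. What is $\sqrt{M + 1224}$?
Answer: $2 \sqrt{1330} \approx 72.938$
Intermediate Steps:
$\sqrt{M + 1224} = \sqrt{4096 + 1224} = \sqrt{5320} = 2 \sqrt{1330}$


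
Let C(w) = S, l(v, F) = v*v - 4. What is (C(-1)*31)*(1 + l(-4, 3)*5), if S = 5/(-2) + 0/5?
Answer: -9455/2 ≈ -4727.5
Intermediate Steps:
l(v, F) = -4 + v**2 (l(v, F) = v**2 - 4 = -4 + v**2)
S = -5/2 (S = 5*(-1/2) + 0*(1/5) = -5/2 + 0 = -5/2 ≈ -2.5000)
C(w) = -5/2
(C(-1)*31)*(1 + l(-4, 3)*5) = (-5/2*31)*(1 + (-4 + (-4)**2)*5) = -155*(1 + (-4 + 16)*5)/2 = -155*(1 + 12*5)/2 = -155*(1 + 60)/2 = -155/2*61 = -9455/2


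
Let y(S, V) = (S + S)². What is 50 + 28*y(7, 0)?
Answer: 5538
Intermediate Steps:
y(S, V) = 4*S² (y(S, V) = (2*S)² = 4*S²)
50 + 28*y(7, 0) = 50 + 28*(4*7²) = 50 + 28*(4*49) = 50 + 28*196 = 50 + 5488 = 5538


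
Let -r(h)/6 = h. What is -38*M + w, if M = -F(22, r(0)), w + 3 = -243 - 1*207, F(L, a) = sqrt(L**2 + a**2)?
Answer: 383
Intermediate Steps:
r(h) = -6*h
w = -453 (w = -3 + (-243 - 1*207) = -3 + (-243 - 207) = -3 - 450 = -453)
M = -22 (M = -sqrt(22**2 + (-6*0)**2) = -sqrt(484 + 0**2) = -sqrt(484 + 0) = -sqrt(484) = -1*22 = -22)
-38*M + w = -38*(-22) - 453 = 836 - 453 = 383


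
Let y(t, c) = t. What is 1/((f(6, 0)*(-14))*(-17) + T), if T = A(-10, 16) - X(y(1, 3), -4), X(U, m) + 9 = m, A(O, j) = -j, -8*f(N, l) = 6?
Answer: -2/363 ≈ -0.0055096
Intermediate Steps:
f(N, l) = -¾ (f(N, l) = -⅛*6 = -¾)
X(U, m) = -9 + m
T = -3 (T = -1*16 - (-9 - 4) = -16 - 1*(-13) = -16 + 13 = -3)
1/((f(6, 0)*(-14))*(-17) + T) = 1/(-¾*(-14)*(-17) - 3) = 1/((21/2)*(-17) - 3) = 1/(-357/2 - 3) = 1/(-363/2) = -2/363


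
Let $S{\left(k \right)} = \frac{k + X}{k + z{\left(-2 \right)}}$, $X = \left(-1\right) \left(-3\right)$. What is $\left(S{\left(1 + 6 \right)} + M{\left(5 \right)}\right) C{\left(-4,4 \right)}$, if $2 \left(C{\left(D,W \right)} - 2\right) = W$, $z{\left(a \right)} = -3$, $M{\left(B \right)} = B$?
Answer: $30$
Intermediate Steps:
$X = 3$
$C{\left(D,W \right)} = 2 + \frac{W}{2}$
$S{\left(k \right)} = \frac{3 + k}{-3 + k}$ ($S{\left(k \right)} = \frac{k + 3}{k - 3} = \frac{3 + k}{-3 + k}$)
$\left(S{\left(1 + 6 \right)} + M{\left(5 \right)}\right) C{\left(-4,4 \right)} = \left(\frac{3 + \left(1 + 6\right)}{-3 + \left(1 + 6\right)} + 5\right) \left(2 + \frac{1}{2} \cdot 4\right) = \left(\frac{3 + 7}{-3 + 7} + 5\right) \left(2 + 2\right) = \left(\frac{1}{4} \cdot 10 + 5\right) 4 = \left(\frac{5}{2} + 5\right) 4 = \frac{15}{2} \cdot 4 = 30$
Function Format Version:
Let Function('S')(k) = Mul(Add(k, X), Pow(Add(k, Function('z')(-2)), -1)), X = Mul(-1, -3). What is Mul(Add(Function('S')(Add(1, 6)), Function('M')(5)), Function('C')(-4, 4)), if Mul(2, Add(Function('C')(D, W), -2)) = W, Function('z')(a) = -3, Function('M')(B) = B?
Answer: 30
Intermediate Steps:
X = 3
Function('C')(D, W) = Add(2, Mul(Rational(1, 2), W))
Function('S')(k) = Mul(Pow(Add(-3, k), -1), Add(3, k)) (Function('S')(k) = Mul(Add(k, 3), Pow(Add(k, -3), -1)) = Mul(Add(3, k), Pow(Add(-3, k), -1)) = Mul(Pow(Add(-3, k), -1), Add(3, k)))
Mul(Add(Function('S')(Add(1, 6)), Function('M')(5)), Function('C')(-4, 4)) = Mul(Add(Mul(Pow(Add(-3, Add(1, 6)), -1), Add(3, Add(1, 6))), 5), Add(2, Mul(Rational(1, 2), 4))) = Mul(Add(Mul(Pow(Add(-3, 7), -1), Add(3, 7)), 5), Add(2, 2)) = Mul(Add(Mul(Pow(4, -1), 10), 5), 4) = Mul(Add(Mul(Rational(1, 4), 10), 5), 4) = Mul(Add(Rational(5, 2), 5), 4) = Mul(Rational(15, 2), 4) = 30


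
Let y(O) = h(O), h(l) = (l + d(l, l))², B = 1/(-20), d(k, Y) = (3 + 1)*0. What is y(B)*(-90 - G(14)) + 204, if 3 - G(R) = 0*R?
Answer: 81507/400 ≈ 203.77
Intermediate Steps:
d(k, Y) = 0 (d(k, Y) = 4*0 = 0)
B = -1/20 ≈ -0.050000
h(l) = l² (h(l) = (l + 0)² = l²)
y(O) = O²
G(R) = 3 (G(R) = 3 - 0*R = 3 - 1*0 = 3 + 0 = 3)
y(B)*(-90 - G(14)) + 204 = (-1/20)²*(-90 - 1*3) + 204 = (-90 - 3)/400 + 204 = (1/400)*(-93) + 204 = -93/400 + 204 = 81507/400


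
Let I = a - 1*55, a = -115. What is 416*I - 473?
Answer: -71193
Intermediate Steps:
I = -170 (I = -115 - 1*55 = -115 - 55 = -170)
416*I - 473 = 416*(-170) - 473 = -70720 - 473 = -71193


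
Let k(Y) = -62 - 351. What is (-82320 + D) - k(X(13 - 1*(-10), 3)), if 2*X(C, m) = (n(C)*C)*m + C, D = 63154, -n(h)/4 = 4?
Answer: -18753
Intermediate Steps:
n(h) = -16 (n(h) = -4*4 = -16)
X(C, m) = C/2 - 8*C*m (X(C, m) = ((-16*C)*m + C)/2 = (-16*C*m + C)/2 = (C - 16*C*m)/2 = C/2 - 8*C*m)
k(Y) = -413
(-82320 + D) - k(X(13 - 1*(-10), 3)) = (-82320 + 63154) - 1*(-413) = -19166 + 413 = -18753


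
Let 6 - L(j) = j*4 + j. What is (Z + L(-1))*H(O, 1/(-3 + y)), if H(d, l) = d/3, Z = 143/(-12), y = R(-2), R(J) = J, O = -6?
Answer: 11/6 ≈ 1.8333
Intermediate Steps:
y = -2
Z = -143/12 (Z = 143*(-1/12) = -143/12 ≈ -11.917)
H(d, l) = d/3 (H(d, l) = d*(⅓) = d/3)
L(j) = 6 - 5*j (L(j) = 6 - (j*4 + j) = 6 - (4*j + j) = 6 - 5*j)
(Z + L(-1))*H(O, 1/(-3 + y)) = (-143/12 + (6 - 5*(-1)))*((⅓)*(-6)) = (-143/12 + (6 + 5))*(-2) = (-143/12 + 11)*(-2) = -11/12*(-2) = 11/6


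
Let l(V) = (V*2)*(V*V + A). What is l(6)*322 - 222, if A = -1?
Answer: 135018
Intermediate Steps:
l(V) = 2*V*(-1 + V²) (l(V) = (V*2)*(V*V - 1) = (2*V)*(V² - 1) = (2*V)*(-1 + V²) = 2*V*(-1 + V²))
l(6)*322 - 222 = (2*6*(-1 + 6²))*322 - 222 = (2*6*(-1 + 36))*322 - 222 = (2*6*35)*322 - 222 = 420*322 - 222 = 135240 - 222 = 135018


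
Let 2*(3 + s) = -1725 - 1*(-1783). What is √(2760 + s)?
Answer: √2786 ≈ 52.783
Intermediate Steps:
s = 26 (s = -3 + (-1725 - 1*(-1783))/2 = -3 + (-1725 + 1783)/2 = -3 + (½)*58 = -3 + 29 = 26)
√(2760 + s) = √(2760 + 26) = √2786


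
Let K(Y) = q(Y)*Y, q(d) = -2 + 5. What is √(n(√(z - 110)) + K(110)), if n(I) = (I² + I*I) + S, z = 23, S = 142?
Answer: √298 ≈ 17.263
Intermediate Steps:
q(d) = 3
n(I) = 142 + 2*I² (n(I) = (I² + I*I) + 142 = (I² + I²) + 142 = 2*I² + 142 = 142 + 2*I²)
K(Y) = 3*Y
√(n(√(z - 110)) + K(110)) = √((142 + 2*(√(23 - 110))²) + 3*110) = √((142 + 2*(√(-87))²) + 330) = √((142 + 2*(I*√87)²) + 330) = √((142 + 2*(-87)) + 330) = √((142 - 174) + 330) = √(-32 + 330) = √298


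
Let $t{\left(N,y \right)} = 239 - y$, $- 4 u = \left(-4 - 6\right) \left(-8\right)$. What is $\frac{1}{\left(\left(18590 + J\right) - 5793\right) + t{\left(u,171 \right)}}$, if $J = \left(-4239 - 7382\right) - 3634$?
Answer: $- \frac{1}{2390} \approx -0.00041841$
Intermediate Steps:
$J = -15255$ ($J = -11621 - 3634 = -15255$)
$u = -20$ ($u = - \frac{\left(-4 - 6\right) \left(-8\right)}{4} = - \frac{\left(-10\right) \left(-8\right)}{4} = \left(- \frac{1}{4}\right) 80 = -20$)
$\frac{1}{\left(\left(18590 + J\right) - 5793\right) + t{\left(u,171 \right)}} = \frac{1}{\left(\left(18590 - 15255\right) - 5793\right) + \left(239 - 171\right)} = \frac{1}{\left(3335 - 5793\right) + \left(239 - 171\right)} = \frac{1}{-2458 + 68} = \frac{1}{-2390} = - \frac{1}{2390}$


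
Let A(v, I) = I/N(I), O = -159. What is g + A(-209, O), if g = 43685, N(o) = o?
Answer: 43686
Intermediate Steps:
A(v, I) = 1 (A(v, I) = I/I = 1)
g + A(-209, O) = 43685 + 1 = 43686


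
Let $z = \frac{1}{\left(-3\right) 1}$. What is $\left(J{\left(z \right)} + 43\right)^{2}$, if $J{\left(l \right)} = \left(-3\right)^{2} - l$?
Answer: $\frac{24649}{9} \approx 2738.8$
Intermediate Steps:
$z = - \frac{1}{3}$ ($z = \frac{1}{-3} = - \frac{1}{3} \approx -0.33333$)
$J{\left(l \right)} = 9 - l$
$\left(J{\left(z \right)} + 43\right)^{2} = \left(\left(9 - - \frac{1}{3}\right) + 43\right)^{2} = \left(\left(9 + \frac{1}{3}\right) + 43\right)^{2} = \left(\frac{28}{3} + 43\right)^{2} = \left(\frac{157}{3}\right)^{2} = \frac{24649}{9}$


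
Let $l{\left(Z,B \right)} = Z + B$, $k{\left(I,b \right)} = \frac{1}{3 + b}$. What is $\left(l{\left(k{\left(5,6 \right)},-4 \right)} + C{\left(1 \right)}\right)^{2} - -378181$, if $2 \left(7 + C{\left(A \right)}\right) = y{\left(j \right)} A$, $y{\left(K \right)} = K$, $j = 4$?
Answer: $\frac{30639061}{81} \approx 3.7826 \cdot 10^{5}$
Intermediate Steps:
$l{\left(Z,B \right)} = B + Z$
$C{\left(A \right)} = -7 + 2 A$ ($C{\left(A \right)} = -7 + \frac{4 A}{2} = -7 + 2 A$)
$\left(l{\left(k{\left(5,6 \right)},-4 \right)} + C{\left(1 \right)}\right)^{2} - -378181 = \left(\left(-4 + \frac{1}{3 + 6}\right) + \left(-7 + 2 \cdot 1\right)\right)^{2} - -378181 = \left(\left(-4 + \frac{1}{9}\right) + \left(-7 + 2\right)\right)^{2} + 378181 = \left(\left(-4 + \frac{1}{9}\right) - 5\right)^{2} + 378181 = \left(- \frac{35}{9} - 5\right)^{2} + 378181 = \left(- \frac{80}{9}\right)^{2} + 378181 = \frac{6400}{81} + 378181 = \frac{30639061}{81}$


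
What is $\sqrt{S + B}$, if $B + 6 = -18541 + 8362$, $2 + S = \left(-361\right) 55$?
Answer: $3 i \sqrt{3338} \approx 173.33 i$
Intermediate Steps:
$S = -19857$ ($S = -2 - 19855 = -19857$)
$B = -10185$ ($B = -6 + \left(-18541 + 8362\right) = -6 - 10179 = -10185$)
$\sqrt{S + B} = \sqrt{-19857 - 10185} = \sqrt{-30042} = 3 i \sqrt{3338}$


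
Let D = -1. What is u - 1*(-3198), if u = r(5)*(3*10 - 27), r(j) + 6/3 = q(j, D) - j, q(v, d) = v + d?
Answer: 3189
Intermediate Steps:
q(v, d) = d + v
r(j) = -3 (r(j) = -2 + ((-1 + j) - j) = -2 - 1 = -3)
u = -9 (u = -3*(3*10 - 27) = -3*(30 - 27) = -3*3 = -9)
u - 1*(-3198) = -9 - 1*(-3198) = -9 + 3198 = 3189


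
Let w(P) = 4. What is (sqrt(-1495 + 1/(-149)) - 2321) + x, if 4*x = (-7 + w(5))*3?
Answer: -9293/4 + 2*I*sqrt(8297661)/149 ≈ -2323.3 + 38.665*I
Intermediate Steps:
x = -9/4 (x = ((-7 + 4)*3)/4 = (-3*3)/4 = (1/4)*(-9) = -9/4 ≈ -2.2500)
(sqrt(-1495 + 1/(-149)) - 2321) + x = (sqrt(-1495 + 1/(-149)) - 2321) - 9/4 = (sqrt(-1495 - 1/149) - 2321) - 9/4 = (sqrt(-222756/149) - 2321) - 9/4 = (2*I*sqrt(8297661)/149 - 2321) - 9/4 = (-2321 + 2*I*sqrt(8297661)/149) - 9/4 = -9293/4 + 2*I*sqrt(8297661)/149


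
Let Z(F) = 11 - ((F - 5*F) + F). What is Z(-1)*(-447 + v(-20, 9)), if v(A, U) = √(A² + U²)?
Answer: -3576 + 8*√481 ≈ -3400.5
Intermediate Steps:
Z(F) = 11 + 3*F (Z(F) = 11 - (-4*F + F) = 11 - (-3)*F = 11 + 3*F)
Z(-1)*(-447 + v(-20, 9)) = (11 + 3*(-1))*(-447 + √((-20)² + 9²)) = (11 - 3)*(-447 + √(400 + 81)) = 8*(-447 + √481) = -3576 + 8*√481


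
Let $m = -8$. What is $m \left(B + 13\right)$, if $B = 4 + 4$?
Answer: $-168$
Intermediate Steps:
$B = 8$
$m \left(B + 13\right) = - 8 \left(8 + 13\right) = \left(-8\right) 21 = -168$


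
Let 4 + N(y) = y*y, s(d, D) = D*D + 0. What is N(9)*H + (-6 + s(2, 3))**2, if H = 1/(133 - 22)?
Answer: 1076/111 ≈ 9.6937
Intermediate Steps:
s(d, D) = D**2 (s(d, D) = D**2 + 0 = D**2)
N(y) = -4 + y**2 (N(y) = -4 + y*y = -4 + y**2)
H = 1/111 ≈ 0.0090090
N(9)*H + (-6 + s(2, 3))**2 = (-4 + 9**2)*(1/111) + (-6 + 3**2)**2 = (-4 + 81)*(1/111) + (-6 + 9)**2 = 77*(1/111) + 3**2 = 77/111 + 9 = 1076/111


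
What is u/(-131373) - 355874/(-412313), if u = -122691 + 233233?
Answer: 106757396/4924254159 ≈ 0.021680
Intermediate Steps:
u = 110542
u/(-131373) - 355874/(-412313) = 110542/(-131373) - 355874/(-412313) = 110542*(-1/131373) - 355874*(-1/412313) = -110542/131373 + 355874/412313 = 106757396/4924254159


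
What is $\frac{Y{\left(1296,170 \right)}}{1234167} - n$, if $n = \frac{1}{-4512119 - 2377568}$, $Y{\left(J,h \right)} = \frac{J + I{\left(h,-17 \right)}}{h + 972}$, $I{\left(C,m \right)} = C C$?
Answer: $\frac{104725203683}{4855226895701259} \approx 2.157 \cdot 10^{-5}$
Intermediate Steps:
$I{\left(C,m \right)} = C^{2}$
$Y{\left(J,h \right)} = \frac{J + h^{2}}{972 + h}$ ($Y{\left(J,h \right)} = \frac{J + h^{2}}{h + 972} = \frac{J + h^{2}}{972 + h}$)
$n = - \frac{1}{6889687}$ ($n = \frac{1}{-6889687} = - \frac{1}{6889687} \approx -1.4514 \cdot 10^{-7}$)
$\frac{Y{\left(1296,170 \right)}}{1234167} - n = \frac{\frac{1}{972 + 170} \left(1296 + 170^{2}\right)}{1234167} - - \frac{1}{6889687} = \frac{1296 + 28900}{1142} \cdot \frac{1}{1234167} + \frac{1}{6889687} = \frac{1}{1142} \cdot 30196 \cdot \frac{1}{1234167} + \frac{1}{6889687} = \frac{15098}{571} \cdot \frac{1}{1234167} + \frac{1}{6889687} = \frac{15098}{704709357} + \frac{1}{6889687} = \frac{104725203683}{4855226895701259}$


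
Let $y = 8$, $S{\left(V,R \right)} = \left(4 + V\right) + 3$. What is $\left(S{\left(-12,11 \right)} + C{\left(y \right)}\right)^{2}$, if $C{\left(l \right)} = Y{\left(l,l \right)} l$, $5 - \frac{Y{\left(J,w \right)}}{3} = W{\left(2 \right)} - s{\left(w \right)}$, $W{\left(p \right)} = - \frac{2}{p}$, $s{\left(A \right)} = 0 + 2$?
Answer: $34969$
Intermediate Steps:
$s{\left(A \right)} = 2$
$S{\left(V,R \right)} = 7 + V$
$Y{\left(J,w \right)} = 24$ ($Y{\left(J,w \right)} = 15 - 3 \left(- \frac{2}{2} - 2\right) = 15 - 3 \left(\left(-2\right) \frac{1}{2} - 2\right) = 15 - 3 \left(-1 - 2\right) = 15 - -9 = 15 + 9 = 24$)
$C{\left(l \right)} = 24 l$
$\left(S{\left(-12,11 \right)} + C{\left(y \right)}\right)^{2} = \left(\left(7 - 12\right) + 24 \cdot 8\right)^{2} = \left(-5 + 192\right)^{2} = 187^{2} = 34969$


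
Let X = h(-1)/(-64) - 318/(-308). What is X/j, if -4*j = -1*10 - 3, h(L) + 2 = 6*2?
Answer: 2159/8008 ≈ 0.26961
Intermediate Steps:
h(L) = 10 (h(L) = -2 + 6*2 = -2 + 12 = 10)
j = 13/4 (j = -(-1*10 - 3)/4 = -(-10 - 3)/4 = -¼*(-13) = 13/4 ≈ 3.2500)
X = 2159/2464 (X = 10/(-64) - 318/(-308) = 10*(-1/64) - 318*(-1/308) = -5/32 + 159/154 = 2159/2464 ≈ 0.87622)
X/j = 2159/(2464*(13/4)) = (2159/2464)*(4/13) = 2159/8008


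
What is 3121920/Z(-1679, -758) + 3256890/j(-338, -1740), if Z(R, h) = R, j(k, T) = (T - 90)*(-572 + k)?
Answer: -1902368153/1024190 ≈ -1857.4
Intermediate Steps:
j(k, T) = (-572 + k)*(-90 + T) (j(k, T) = (-90 + T)*(-572 + k) = (-572 + k)*(-90 + T))
3121920/Z(-1679, -758) + 3256890/j(-338, -1740) = 3121920/(-1679) + 3256890/(51480 - 572*(-1740) - 90*(-338) - 1740*(-338)) = 3121920*(-1/1679) + 3256890/(51480 + 995280 + 30420 + 588120) = -3121920/1679 + 3256890/1665300 = -3121920/1679 + 3256890*(1/1665300) = -3121920/1679 + 1193/610 = -1902368153/1024190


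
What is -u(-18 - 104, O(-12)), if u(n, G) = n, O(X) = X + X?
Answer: 122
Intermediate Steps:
O(X) = 2*X
-u(-18 - 104, O(-12)) = -(-18 - 104) = -1*(-122) = 122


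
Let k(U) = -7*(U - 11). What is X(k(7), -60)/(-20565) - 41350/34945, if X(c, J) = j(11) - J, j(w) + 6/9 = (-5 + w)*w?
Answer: -512845514/431186355 ≈ -1.1894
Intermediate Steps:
k(U) = 77 - 7*U (k(U) = -7*(-11 + U) = 77 - 7*U)
j(w) = -2/3 + w*(-5 + w) (j(w) = -2/3 + (-5 + w)*w = -2/3 + w*(-5 + w))
X(c, J) = 196/3 - J (X(c, J) = (-2/3 + 11**2 - 5*11) - J = (-2/3 + 121 - 55) - J = 196/3 - J)
X(k(7), -60)/(-20565) - 41350/34945 = (196/3 - 1*(-60))/(-20565) - 41350/34945 = (196/3 + 60)*(-1/20565) - 41350*1/34945 = (376/3)*(-1/20565) - 8270/6989 = -376/61695 - 8270/6989 = -512845514/431186355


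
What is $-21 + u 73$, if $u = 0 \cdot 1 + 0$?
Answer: $-21$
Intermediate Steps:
$u = 0$ ($u = 0 + 0 = 0$)
$-21 + u 73 = -21 + 0 \cdot 73 = -21 + 0 = -21$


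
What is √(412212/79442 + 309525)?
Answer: √488363682471951/39721 ≈ 556.35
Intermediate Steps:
√(412212/79442 + 309525) = √(412212*(1/79442) + 309525) = √(206106/39721 + 309525) = √(12294848631/39721) = √488363682471951/39721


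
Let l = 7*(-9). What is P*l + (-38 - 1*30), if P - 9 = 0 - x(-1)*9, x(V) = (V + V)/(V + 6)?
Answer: -4309/5 ≈ -861.80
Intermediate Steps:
x(V) = 2*V/(6 + V) (x(V) = (2*V)/(6 + V) = 2*V/(6 + V))
l = -63
P = 63/5 (P = 9 + (0 - 2*(-1)/(6 - 1)*9) = 9 + (0 - 2*(-1)/5*9) = 9 + (0 - 2*(-1)*(⅕)*9) = 9 + (0 - (-2)*9/5) = 9 + (0 - 1*(-18/5)) = 9 + (0 + 18/5) = 9 + 18/5 = 63/5 ≈ 12.600)
P*l + (-38 - 1*30) = (63/5)*(-63) + (-38 - 1*30) = -3969/5 + (-38 - 30) = -3969/5 - 68 = -4309/5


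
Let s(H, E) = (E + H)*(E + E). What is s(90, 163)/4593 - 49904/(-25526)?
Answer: 1167271250/58620459 ≈ 19.912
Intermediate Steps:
s(H, E) = 2*E*(E + H) (s(H, E) = (E + H)*(2*E) = 2*E*(E + H))
s(90, 163)/4593 - 49904/(-25526) = (2*163*(163 + 90))/4593 - 49904/(-25526) = (2*163*253)*(1/4593) - 49904*(-1/25526) = 82478*(1/4593) + 24952/12763 = 82478/4593 + 24952/12763 = 1167271250/58620459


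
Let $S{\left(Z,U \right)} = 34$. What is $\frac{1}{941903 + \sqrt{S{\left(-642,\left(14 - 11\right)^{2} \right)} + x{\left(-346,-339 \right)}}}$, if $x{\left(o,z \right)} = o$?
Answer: $\frac{941903}{887181261721} - \frac{2 i \sqrt{78}}{887181261721} \approx 1.0617 \cdot 10^{-6} - 1.991 \cdot 10^{-11} i$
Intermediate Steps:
$\frac{1}{941903 + \sqrt{S{\left(-642,\left(14 - 11\right)^{2} \right)} + x{\left(-346,-339 \right)}}} = \frac{1}{941903 + \sqrt{34 - 346}} = \frac{1}{941903 + \sqrt{-312}} = \frac{1}{941903 + 2 i \sqrt{78}}$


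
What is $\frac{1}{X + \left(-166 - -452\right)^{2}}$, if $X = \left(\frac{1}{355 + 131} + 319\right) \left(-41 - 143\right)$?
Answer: $\frac{243}{5613208} \approx 4.3291 \cdot 10^{-5}$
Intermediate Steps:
$X = - \frac{14263220}{243}$ ($X = \left(\frac{1}{486} + 319\right) \left(-41 - 143\right) = \left(\frac{1}{486} + 319\right) \left(-184\right) = \frac{155035}{486} \left(-184\right) = - \frac{14263220}{243} \approx -58696.0$)
$\frac{1}{X + \left(-166 - -452\right)^{2}} = \frac{1}{- \frac{14263220}{243} + \left(-166 - -452\right)^{2}} = \frac{1}{- \frac{14263220}{243} + \left(-166 + 452\right)^{2}} = \frac{1}{- \frac{14263220}{243} + 286^{2}} = \frac{1}{- \frac{14263220}{243} + 81796} = \frac{1}{\frac{5613208}{243}} = \frac{243}{5613208}$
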